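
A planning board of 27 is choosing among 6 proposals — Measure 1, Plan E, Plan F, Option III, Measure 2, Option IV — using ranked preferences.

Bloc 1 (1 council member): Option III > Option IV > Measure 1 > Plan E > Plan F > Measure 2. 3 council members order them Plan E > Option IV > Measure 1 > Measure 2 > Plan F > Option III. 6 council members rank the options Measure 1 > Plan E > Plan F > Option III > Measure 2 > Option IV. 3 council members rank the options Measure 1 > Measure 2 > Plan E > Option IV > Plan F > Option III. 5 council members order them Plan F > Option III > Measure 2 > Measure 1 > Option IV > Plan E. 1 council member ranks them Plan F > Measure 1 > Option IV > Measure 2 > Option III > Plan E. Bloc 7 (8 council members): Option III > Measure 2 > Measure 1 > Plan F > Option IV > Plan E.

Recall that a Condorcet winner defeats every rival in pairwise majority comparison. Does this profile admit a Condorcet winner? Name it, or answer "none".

none

Check each pair by majority over 27 ballots:
Measure 1 vs Plan E: Measure 1 wins 24–3.
Measure 1 vs Plan F: Measure 1, 21–6.
Measure 1–Option III: Option III 14–13.
Measure 1 vs Measure 2: 1+3+6+3+1 = 14 for Measure 1, 13 for Measure 2 — Measure 1 by 14–13.
Measure 1 vs Option IV: Measure 1 is ranked higher on 6+3+5+1+8 = 23 ballots, Option IV on 4. Measure 1 wins 23–4.
Plan E vs Plan F: 1+3+6+3 = 13 for Plan E, 14 for Plan F — Plan F by 14–13.
Plan E vs Option III: Option III wins 15–12.
Plan E vs Measure 2: Measure 2 wins 17–10.
Plan E vs Option IV: Option IV, 15–12.
Plan F–Option III: Plan F 18–9.
Plan F–Measure 2: Measure 2 14–13.
Plan F vs Option IV: Plan F is ranked higher on 6+5+1+8 = 20 ballots, Option IV on 7. Plan F wins 20–7.
Option III vs Measure 2: Option III, 20–7.
Option III vs Option IV: Option III preferred on 1+6+5+8 = 20 ballots; Option III wins 20–7.
Measure 2 vs Option IV: Measure 2 is ranked higher on 6+3+5+8 = 22 ballots, Option IV on 5. Measure 2 wins 22–5.
Each option drops at least one matchup (Measure 1 loses to Option III; Plan E loses to Measure 1; Plan F loses to Measure 1; Option III loses to Plan F; Measure 2 loses to Measure 1; Option IV loses to Measure 1); the cycle Measure 1 > Plan F > Option III > Measure 1 rules out a Condorcet winner.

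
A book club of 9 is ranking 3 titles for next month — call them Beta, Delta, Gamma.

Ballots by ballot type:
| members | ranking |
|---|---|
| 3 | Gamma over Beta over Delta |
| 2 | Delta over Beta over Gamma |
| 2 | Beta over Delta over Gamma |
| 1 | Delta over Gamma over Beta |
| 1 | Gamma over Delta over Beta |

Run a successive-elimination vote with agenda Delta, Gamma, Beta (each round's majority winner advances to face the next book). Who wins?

Beta

Round 1: Delta vs Gamma — 5–4, Delta advances.
Round 2: Delta vs Beta — 4–5, Beta advances.
Beta survives the agenda.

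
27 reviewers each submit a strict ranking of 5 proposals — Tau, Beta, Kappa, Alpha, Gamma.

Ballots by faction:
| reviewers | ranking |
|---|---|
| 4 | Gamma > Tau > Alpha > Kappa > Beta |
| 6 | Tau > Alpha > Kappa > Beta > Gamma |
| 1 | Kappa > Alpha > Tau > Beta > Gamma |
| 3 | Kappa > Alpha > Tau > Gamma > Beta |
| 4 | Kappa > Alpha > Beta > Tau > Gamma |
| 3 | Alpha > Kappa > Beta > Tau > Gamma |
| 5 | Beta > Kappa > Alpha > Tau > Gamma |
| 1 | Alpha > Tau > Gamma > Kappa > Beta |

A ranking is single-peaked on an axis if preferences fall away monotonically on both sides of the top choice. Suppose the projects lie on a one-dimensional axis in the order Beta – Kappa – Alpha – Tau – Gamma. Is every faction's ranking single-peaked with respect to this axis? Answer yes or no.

Axis positions: Beta=1, Kappa=2, Alpha=3, Tau=4, Gamma=5.
Faction 1 (peak Gamma at position 5): ranking walks positions 5-4-3-2-1, expanding outward from the peak — single-peaked.
Faction 2 (peak Tau at position 4): ranking walks positions 4-3-2-1-5, expanding outward from the peak — single-peaked.
Faction 3 (peak Kappa at position 2): ranking walks positions 2-3-4-1-5, expanding outward from the peak — single-peaked.
Faction 4 (peak Kappa at position 2): ranking walks positions 2-3-4-5-1, expanding outward from the peak — single-peaked.
Faction 5 (peak Kappa at position 2): ranking walks positions 2-3-1-4-5, expanding outward from the peak — single-peaked.
Faction 6 (peak Alpha at position 3): ranking walks positions 3-2-1-4-5, expanding outward from the peak — single-peaked.
Faction 7 (peak Beta at position 1): ranking walks positions 1-2-3-4-5, expanding outward from the peak — single-peaked.
Faction 8 (peak Alpha at position 3): ranking walks positions 3-4-5-2-1, expanding outward from the peak — single-peaked.
Every ranking is single-peaked on this axis.

yes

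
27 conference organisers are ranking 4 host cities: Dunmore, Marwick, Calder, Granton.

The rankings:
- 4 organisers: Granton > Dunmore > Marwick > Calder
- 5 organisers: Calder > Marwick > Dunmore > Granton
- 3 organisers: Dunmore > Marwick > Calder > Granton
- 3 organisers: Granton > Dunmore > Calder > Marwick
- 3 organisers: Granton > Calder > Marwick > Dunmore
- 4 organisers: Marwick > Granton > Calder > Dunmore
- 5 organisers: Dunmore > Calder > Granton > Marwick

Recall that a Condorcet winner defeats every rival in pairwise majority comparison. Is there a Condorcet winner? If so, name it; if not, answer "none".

Check each pair by majority over 27 ballots:
Dunmore–Marwick: Dunmore 15–12.
Dunmore–Calder: Dunmore 15–12.
Dunmore–Granton: Granton 14–13.
Marwick vs Calder: Calder wins 16–11.
Marwick vs Granton: Granton wins 15–12.
Calder vs Granton: Granton, 14–13.
Granton beats each of Dunmore, Marwick, Calder — Granton is the Condorcet winner.

Granton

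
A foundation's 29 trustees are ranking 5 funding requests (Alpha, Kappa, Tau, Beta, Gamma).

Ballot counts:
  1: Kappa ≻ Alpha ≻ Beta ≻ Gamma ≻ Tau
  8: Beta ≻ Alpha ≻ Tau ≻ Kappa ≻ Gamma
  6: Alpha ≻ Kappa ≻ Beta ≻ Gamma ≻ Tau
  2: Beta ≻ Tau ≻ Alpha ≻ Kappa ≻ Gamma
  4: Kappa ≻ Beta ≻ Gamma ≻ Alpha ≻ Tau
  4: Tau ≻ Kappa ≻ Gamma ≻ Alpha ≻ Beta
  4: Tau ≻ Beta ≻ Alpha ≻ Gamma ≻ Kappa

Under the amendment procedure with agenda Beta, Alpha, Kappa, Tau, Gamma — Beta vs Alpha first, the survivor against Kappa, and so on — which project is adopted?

Tau

Round 1: Beta vs Alpha — 18–11, Beta advances.
Round 2: Beta vs Kappa — 14–15, Kappa advances.
Round 3: Kappa vs Tau — 11–18, Tau advances.
Round 4: Tau vs Gamma — 18–11, Tau advances.
The agenda winner is Tau.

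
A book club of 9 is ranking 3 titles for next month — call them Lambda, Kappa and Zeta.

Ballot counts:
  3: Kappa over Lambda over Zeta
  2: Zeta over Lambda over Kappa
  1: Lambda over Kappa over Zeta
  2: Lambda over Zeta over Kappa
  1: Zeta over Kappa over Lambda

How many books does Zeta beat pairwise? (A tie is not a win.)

Zeta against each rival (9 members):
Zeta vs Lambda: Lambda wins 6–3.
Zeta vs Kappa: Zeta preferred on 2+2+1 = 5 ballots; Zeta wins 5–4.
Zeta beats Kappa; loses to Lambda — 1 pairwise win.

1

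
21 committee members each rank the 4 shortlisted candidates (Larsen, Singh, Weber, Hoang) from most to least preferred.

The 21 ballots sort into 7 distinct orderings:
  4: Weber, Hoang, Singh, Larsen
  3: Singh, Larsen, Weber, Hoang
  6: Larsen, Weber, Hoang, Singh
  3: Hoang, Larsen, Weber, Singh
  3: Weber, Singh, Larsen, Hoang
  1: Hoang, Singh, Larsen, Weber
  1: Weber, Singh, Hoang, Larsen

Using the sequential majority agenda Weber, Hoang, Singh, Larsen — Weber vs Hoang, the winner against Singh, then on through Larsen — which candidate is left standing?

Larsen

Round 1: Weber vs Hoang — 17–4, Weber advances.
Round 2: Weber vs Singh — 17–4, Weber advances.
Round 3: Weber vs Larsen — 8–13, Larsen advances.
Larsen survives the agenda.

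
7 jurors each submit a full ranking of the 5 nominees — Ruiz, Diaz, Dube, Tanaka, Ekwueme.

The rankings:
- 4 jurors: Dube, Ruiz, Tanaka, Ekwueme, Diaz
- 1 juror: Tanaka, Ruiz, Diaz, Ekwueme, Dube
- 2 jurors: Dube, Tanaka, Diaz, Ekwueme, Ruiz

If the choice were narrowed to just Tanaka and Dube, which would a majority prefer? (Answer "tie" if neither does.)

Dube

Ballots ranking Tanaka above Dube: 1.
Ballots ranking Dube above Tanaka: 7 − 1 = 6.
Dube wins the head-to-head 6–1.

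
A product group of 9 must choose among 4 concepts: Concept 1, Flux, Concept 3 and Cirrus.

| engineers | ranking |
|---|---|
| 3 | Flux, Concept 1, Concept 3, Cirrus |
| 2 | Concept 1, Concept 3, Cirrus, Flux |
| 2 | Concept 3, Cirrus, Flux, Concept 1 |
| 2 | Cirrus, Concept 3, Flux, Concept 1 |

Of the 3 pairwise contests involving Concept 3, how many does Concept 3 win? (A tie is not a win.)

2

Concept 3 against each rival (9 engineers):
Concept 3 vs Concept 1: 4 to 5, Concept 1.
Concept 3 vs Flux: Concept 3, 6–3.
Concept 3 vs Cirrus: 7 to 2, Concept 3.
Concept 3 beats Flux, Cirrus; loses to Concept 1 — 2 pairwise wins.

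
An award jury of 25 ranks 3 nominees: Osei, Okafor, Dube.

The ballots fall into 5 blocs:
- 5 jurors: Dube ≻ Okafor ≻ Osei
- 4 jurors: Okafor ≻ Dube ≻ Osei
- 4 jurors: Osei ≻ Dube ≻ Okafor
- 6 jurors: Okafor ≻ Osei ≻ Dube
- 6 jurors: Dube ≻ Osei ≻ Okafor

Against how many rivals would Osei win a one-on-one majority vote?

Osei against each rival (25 jurors):
Osei vs Okafor: Osei preferred on 4+6 = 10 ballots; Okafor wins 15–10.
Osei vs Dube: Dube, 15–10.
Osei beats no one; loses to Okafor, Dube — 0 pairwise wins.

0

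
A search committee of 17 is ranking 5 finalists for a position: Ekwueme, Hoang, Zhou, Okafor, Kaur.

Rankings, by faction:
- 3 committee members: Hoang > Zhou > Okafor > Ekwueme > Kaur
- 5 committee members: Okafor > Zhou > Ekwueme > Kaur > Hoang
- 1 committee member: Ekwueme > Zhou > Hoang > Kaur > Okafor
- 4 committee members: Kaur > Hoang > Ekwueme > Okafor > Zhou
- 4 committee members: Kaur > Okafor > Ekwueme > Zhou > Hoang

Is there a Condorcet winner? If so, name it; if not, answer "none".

none

Pairwise majorities:
Ekwueme vs Hoang: Ekwueme, 10–7.
Ekwueme vs Zhou: Ekwueme wins 9–8.
Ekwueme–Okafor: Okafor 12–5.
Ekwueme vs Kaur: Ekwueme, 9–8.
Hoang vs Zhou: Zhou wins 10–7.
Hoang vs Okafor: Okafor wins 9–8.
Hoang vs Kaur: Kaur wins 13–4.
Zhou–Okafor: Okafor 13–4.
Zhou vs Kaur: Zhou, 9–8.
Okafor vs Kaur: Kaur wins 9–8.
Each candidate drops at least one matchup (Ekwueme loses to Okafor; Hoang loses to Ekwueme; Zhou loses to Ekwueme; Okafor loses to Kaur; Kaur loses to Ekwueme); the cycle Ekwueme > Kaur > Okafor > Ekwueme rules out a Condorcet winner.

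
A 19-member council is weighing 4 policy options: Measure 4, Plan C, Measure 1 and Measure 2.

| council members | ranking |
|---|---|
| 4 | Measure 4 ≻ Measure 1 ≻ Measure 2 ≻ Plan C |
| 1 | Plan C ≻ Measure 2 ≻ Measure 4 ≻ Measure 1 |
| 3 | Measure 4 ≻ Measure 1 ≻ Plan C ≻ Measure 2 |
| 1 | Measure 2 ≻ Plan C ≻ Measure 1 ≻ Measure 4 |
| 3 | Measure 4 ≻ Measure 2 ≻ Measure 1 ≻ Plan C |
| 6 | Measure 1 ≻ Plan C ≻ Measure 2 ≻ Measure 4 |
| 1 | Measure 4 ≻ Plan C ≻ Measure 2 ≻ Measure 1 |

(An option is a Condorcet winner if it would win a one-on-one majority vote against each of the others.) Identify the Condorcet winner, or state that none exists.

Measure 4

Head-to-head results (19 council members):
Measure 4 vs Plan C: Measure 4 is ranked higher on 4+3+3+1 = 11 ballots, Plan C on 8. Measure 4 wins 11–8.
Measure 4 vs Measure 1: 4+1+3+3+1 = 12 for Measure 4, 7 for Measure 1 — Measure 4 by 12–7.
Measure 4 vs Measure 2: Measure 4 preferred on 4+3+3+1 = 11 ballots; Measure 4 wins 11–8.
Plan C vs Measure 1: Plan C is ranked higher on 1+1+1 = 3 ballots, Measure 1 on 16. Measure 1 wins 16–3.
Plan C vs Measure 2: Plan C preferred on 1+3+6+1 = 11 ballots; Plan C wins 11–8.
Measure 1 vs Measure 2: Measure 1 preferred on 4+3+6 = 13 ballots; Measure 1 wins 13–6.
Measure 4 defeats every rival head-to-head and is the Condorcet winner.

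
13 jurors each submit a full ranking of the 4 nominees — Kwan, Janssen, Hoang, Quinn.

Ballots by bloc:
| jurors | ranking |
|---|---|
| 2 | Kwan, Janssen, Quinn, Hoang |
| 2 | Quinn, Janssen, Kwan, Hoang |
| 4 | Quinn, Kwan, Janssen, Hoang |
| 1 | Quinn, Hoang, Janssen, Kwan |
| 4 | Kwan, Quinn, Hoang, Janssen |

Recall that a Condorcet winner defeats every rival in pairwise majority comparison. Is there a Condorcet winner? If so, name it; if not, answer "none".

Pairwise majorities:
Kwan–Janssen: Kwan 10–3.
Kwan–Hoang: Kwan 12–1.
Kwan vs Quinn: Quinn wins 7–6.
Janssen vs Hoang: Janssen, 8–5.
Janssen–Quinn: Quinn 11–2.
Hoang vs Quinn: Quinn, 13–0.
Quinn beats each of Kwan, Janssen, Hoang — Quinn is the Condorcet winner.

Quinn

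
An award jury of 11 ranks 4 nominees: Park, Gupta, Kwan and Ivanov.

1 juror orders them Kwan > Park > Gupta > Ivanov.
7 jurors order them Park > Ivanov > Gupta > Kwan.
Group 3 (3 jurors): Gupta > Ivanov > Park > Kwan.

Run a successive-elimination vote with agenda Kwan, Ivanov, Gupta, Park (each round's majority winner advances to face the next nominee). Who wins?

Round 1: Kwan vs Ivanov — 1–10, Ivanov advances.
Round 2: Ivanov vs Gupta — 7–4, Ivanov advances.
Round 3: Ivanov vs Park — 3–8, Park advances.
The agenda winner is Park.

Park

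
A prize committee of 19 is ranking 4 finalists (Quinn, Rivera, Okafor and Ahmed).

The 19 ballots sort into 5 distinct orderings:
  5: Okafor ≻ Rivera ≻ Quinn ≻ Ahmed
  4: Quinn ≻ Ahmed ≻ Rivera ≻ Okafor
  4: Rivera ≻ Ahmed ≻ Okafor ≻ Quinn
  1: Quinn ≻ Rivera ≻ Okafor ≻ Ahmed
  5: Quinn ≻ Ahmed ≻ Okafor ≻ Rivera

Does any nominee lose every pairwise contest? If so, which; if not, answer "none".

none

Pairwise majorities:
Quinn–Rivera: Quinn 10–9.
Quinn vs Okafor: 10 to 9, Quinn.
Quinn vs Ahmed: Quinn wins 15–4.
Rivera–Okafor: Okafor 10–9.
Rivera–Ahmed: Rivera 10–9.
Okafor vs Ahmed: 5+1 = 6 for Okafor, 13 for Ahmed — Ahmed by 13–6.
Each nominee has at least one pairwise win (Quinn beats Rivera; Rivera beats Ahmed; Okafor beats Rivera; Ahmed beats Okafor) — no Condorcet loser.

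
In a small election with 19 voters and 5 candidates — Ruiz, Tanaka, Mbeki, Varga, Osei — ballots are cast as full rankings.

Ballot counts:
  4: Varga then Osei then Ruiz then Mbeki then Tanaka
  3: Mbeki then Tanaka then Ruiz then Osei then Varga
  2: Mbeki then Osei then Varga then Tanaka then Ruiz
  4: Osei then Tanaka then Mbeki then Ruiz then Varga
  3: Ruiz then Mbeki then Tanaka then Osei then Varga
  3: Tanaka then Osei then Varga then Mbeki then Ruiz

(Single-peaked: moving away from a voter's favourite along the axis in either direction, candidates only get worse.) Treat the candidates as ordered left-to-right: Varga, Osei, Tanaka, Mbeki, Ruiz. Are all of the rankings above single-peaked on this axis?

Axis positions: Varga=1, Osei=2, Tanaka=3, Mbeki=4, Ruiz=5.
Faction 1: ranking walks positions 1-2-5-4-3; Ruiz is ranked above Tanaka even though Tanaka lies between Ruiz and the peak Varga on the axis — preferences dip and rise again. Not single-peaked.
Faction 2 (peak Mbeki at position 4): ranking walks positions 4-3-5-2-1, expanding outward from the peak — single-peaked.
Faction 3: ranking walks positions 4-2-1-3-5; Osei is ranked above Tanaka even though Tanaka lies between Osei and the peak Mbeki on the axis — preferences dip and rise again. Not single-peaked.
Faction 4 (peak Osei at position 2): ranking walks positions 2-3-4-5-1, expanding outward from the peak — single-peaked.
Faction 5 (peak Ruiz at position 5): ranking walks positions 5-4-3-2-1, expanding outward from the peak — single-peaked.
Faction 6 (peak Tanaka at position 3): ranking walks positions 3-2-1-4-5, expanding outward from the peak — single-peaked.
Faction 1 violates single-peakedness, so the profile is not single-peaked on this axis.

no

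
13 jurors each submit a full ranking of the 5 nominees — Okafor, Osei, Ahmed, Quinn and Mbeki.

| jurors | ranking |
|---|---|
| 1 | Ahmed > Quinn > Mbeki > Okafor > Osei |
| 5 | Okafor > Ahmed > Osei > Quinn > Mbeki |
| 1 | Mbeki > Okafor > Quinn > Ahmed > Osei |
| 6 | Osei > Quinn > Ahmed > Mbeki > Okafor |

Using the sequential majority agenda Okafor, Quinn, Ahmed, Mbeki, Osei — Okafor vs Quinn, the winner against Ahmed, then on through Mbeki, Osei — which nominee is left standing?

Osei

Round 1: Okafor vs Quinn — 6–7, Quinn advances.
Round 2: Quinn vs Ahmed — 7–6, Quinn advances.
Round 3: Quinn vs Mbeki — 12–1, Quinn advances.
Round 4: Quinn vs Osei — 2–11, Osei advances.
The agenda winner is Osei.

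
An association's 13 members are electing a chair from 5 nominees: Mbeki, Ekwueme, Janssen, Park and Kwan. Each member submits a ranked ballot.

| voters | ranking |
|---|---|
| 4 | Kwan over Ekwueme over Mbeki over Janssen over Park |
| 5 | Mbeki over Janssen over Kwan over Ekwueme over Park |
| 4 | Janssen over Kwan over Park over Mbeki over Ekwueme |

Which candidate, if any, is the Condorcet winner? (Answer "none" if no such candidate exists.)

Head-to-head results (13 voters):
Mbeki vs Ekwueme: Mbeki wins 9–4.
Mbeki–Janssen: Mbeki 9–4.
Mbeki vs Park: Mbeki wins 9–4.
Mbeki vs Kwan: Kwan wins 8–5.
Ekwueme vs Janssen: Janssen, 9–4.
Ekwueme vs Park: Ekwueme, 9–4.
Ekwueme–Kwan: Kwan 13–0.
Janssen vs Park: Janssen, 13–0.
Janssen–Kwan: Janssen 9–4.
Park–Kwan: Kwan 13–0.
No candidate is unbeaten: Mbeki loses to Kwan; Ekwueme loses to Mbeki; Janssen loses to Mbeki; Park loses to Mbeki; Kwan loses to Janssen. In particular Mbeki > Janssen > Kwan > Mbeki is a majority cycle — no Condorcet winner exists.

none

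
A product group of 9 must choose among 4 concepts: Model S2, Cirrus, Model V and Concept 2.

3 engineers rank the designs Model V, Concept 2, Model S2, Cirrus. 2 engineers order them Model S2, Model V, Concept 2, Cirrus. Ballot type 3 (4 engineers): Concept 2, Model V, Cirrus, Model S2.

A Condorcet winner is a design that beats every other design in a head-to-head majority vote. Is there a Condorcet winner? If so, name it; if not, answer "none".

Model V

Head-to-head results (9 engineers):
Model S2 vs Cirrus: 3+2 = 5 for Model S2, 4 for Cirrus — Model S2 by 5–4.
Model S2 vs Model V: 2 for Model S2, 7 for Model V — Model V by 7–2.
Model S2 vs Concept 2: 2 for Model S2, 7 for Concept 2 — Concept 2 by 7–2.
Cirrus vs Model V: Cirrus is ranked higher on 0 ballots, Model V on 9. Model V wins 9–0.
Cirrus vs Concept 2: Cirrus is ranked higher on 0 ballots, Concept 2 on 9. Concept 2 wins 9–0.
Model V vs Concept 2: 3+2 = 5 for Model V, 4 for Concept 2 — Model V by 5–4.
Model V beats each of Model S2, Cirrus, Concept 2 — Model V is the Condorcet winner.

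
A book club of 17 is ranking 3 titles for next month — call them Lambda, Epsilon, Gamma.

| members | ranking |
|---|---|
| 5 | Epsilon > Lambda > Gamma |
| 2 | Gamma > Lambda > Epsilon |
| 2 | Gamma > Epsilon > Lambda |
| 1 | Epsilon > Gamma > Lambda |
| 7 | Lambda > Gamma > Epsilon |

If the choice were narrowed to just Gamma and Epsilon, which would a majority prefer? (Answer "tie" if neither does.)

Gamma

Ballots ranking Gamma above Epsilon: 2 + 2 + 7 = 11.
Ballots ranking Epsilon above Gamma: 17 − 11 = 6.
Gamma wins the head-to-head 11–6.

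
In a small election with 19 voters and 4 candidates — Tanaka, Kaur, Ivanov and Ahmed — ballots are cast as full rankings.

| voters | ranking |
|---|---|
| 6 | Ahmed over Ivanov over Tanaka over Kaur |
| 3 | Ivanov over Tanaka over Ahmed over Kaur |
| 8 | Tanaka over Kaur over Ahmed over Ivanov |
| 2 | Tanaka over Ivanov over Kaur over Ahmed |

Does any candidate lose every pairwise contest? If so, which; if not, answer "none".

none

Head-to-head results (19 voters):
Tanaka vs Kaur: Tanaka, 19–0.
Tanaka vs Ivanov: Tanaka wins 10–9.
Tanaka vs Ahmed: 13 to 6, Tanaka.
Kaur vs Ivanov: Ivanov wins 11–8.
Kaur vs Ahmed: 10 to 9, Kaur.
Ivanov vs Ahmed: Ivanov preferred on 3+2 = 5 ballots; Ahmed wins 14–5.
No candidate is winless: Tanaka beats Kaur; Kaur beats Ahmed; Ivanov beats Kaur; Ahmed beats Ivanov. There is no Condorcet loser.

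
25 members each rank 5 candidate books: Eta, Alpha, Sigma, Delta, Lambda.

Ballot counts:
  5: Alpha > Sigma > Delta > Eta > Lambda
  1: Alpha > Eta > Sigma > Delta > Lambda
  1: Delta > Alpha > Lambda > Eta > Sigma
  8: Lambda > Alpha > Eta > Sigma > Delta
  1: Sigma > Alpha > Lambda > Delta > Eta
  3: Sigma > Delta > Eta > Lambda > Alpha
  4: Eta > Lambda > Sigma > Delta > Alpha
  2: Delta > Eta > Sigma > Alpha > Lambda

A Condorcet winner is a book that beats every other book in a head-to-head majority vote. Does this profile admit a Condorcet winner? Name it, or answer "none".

Check each pair by majority over 25 ballots:
Eta–Alpha: Alpha 16–9.
Eta–Sigma: Eta 16–9.
Eta vs Delta: Eta wins 13–12.
Eta vs Lambda: Eta, 15–10.
Alpha–Sigma: Alpha 15–10.
Alpha vs Delta: Alpha wins 15–10.
Alpha vs Lambda: Lambda wins 15–10.
Sigma vs Delta: Sigma wins 22–3.
Sigma–Lambda: Lambda 13–12.
Delta–Lambda: Lambda 13–12.
Every book loses at least once (Eta loses to Alpha; Alpha loses to Lambda; Sigma loses to Eta; Delta loses to Eta; Lambda loses to Eta). The majority relation contains the cycle Eta > Lambda > Alpha > Eta, so there is no Condorcet winner.

none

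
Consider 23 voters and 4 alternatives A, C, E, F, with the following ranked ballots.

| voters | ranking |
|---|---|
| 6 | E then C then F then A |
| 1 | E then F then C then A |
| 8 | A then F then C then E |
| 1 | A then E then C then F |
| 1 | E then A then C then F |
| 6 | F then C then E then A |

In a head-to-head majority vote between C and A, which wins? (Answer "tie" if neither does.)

C

Ballots ranking C above A: 6 + 1 + 6 = 13.
Ballots ranking A above C: 23 − 13 = 10.
C wins the head-to-head 13–10.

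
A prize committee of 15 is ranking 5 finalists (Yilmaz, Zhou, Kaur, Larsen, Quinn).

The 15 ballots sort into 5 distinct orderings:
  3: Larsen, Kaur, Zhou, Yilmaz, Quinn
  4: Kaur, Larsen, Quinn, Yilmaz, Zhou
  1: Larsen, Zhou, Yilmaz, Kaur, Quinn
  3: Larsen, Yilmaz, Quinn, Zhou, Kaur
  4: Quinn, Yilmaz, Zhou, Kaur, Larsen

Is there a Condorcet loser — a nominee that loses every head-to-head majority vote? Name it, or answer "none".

none

Pairwise majorities:
Yilmaz vs Zhou: Yilmaz preferred on 4+3+4 = 11 ballots; Yilmaz wins 11–4.
Yilmaz–Kaur: Yilmaz 8–7.
Yilmaz–Larsen: Larsen 11–4.
Yilmaz vs Quinn: 7 to 8, Quinn.
Zhou vs Kaur: Zhou, 8–7.
Zhou vs Larsen: Zhou is ranked higher on 4 ballots, Larsen on 11. Larsen wins 11–4.
Zhou vs Quinn: 3+1 = 4 for Zhou, 11 for Quinn — Quinn by 11–4.
Kaur vs Larsen: Kaur wins 8–7.
Kaur vs Quinn: Kaur is ranked higher on 3+4+1 = 8 ballots, Quinn on 7. Kaur wins 8–7.
Larsen vs Quinn: Larsen preferred on 3+4+1+3 = 11 ballots; Larsen wins 11–4.
No nominee is winless: Yilmaz beats Zhou; Zhou beats Kaur; Kaur beats Larsen; Larsen beats Yilmaz; Quinn beats Yilmaz. There is no Condorcet loser.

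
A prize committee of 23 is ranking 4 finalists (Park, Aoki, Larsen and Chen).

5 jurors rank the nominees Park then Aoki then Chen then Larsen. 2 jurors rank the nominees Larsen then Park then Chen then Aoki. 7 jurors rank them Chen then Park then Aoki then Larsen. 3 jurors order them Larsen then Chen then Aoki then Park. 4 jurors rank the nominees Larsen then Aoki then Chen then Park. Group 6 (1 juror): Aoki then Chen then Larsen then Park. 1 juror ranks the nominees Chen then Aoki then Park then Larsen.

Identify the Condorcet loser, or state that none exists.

Head-to-head results (23 jurors):
Park vs Aoki: Park preferred on 5+2+7 = 14 ballots; Park wins 14–9.
Park vs Larsen: Park, 13–10.
Park–Chen: Chen 16–7.
Aoki vs Larsen: Aoki wins 14–9.
Aoki vs Chen: Chen, 13–10.
Larsen vs Chen: 2+3+4 = 9 for Larsen, 14 for Chen — Chen by 14–9.
Only Larsen has no wins; Larsen is the Condorcet loser.

Larsen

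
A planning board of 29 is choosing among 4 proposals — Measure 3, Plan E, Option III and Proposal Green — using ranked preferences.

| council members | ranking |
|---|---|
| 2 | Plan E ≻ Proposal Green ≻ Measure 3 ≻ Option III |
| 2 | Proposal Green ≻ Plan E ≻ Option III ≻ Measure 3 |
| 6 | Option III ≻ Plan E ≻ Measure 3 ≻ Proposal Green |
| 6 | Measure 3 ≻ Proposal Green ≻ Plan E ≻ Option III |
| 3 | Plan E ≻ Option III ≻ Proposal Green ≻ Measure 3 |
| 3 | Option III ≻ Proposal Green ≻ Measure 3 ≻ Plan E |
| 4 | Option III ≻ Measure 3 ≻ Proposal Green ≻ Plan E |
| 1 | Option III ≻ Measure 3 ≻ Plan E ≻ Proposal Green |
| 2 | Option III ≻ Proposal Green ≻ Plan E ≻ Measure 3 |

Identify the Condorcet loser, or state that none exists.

none

Pairwise majorities:
Measure 3 vs Plan E: Plan E wins 15–14.
Measure 3 vs Option III: Option III wins 21–8.
Measure 3 vs Proposal Green: Measure 3 wins 17–12.
Plan E–Option III: Option III 16–13.
Plan E vs Proposal Green: Proposal Green, 17–12.
Option III–Proposal Green: Option III 19–10.
Every option wins at least one matchup (Measure 3 beats Proposal Green; Plan E beats Measure 3; Option III beats Measure 3; Proposal Green beats Plan E), so there is no Condorcet loser.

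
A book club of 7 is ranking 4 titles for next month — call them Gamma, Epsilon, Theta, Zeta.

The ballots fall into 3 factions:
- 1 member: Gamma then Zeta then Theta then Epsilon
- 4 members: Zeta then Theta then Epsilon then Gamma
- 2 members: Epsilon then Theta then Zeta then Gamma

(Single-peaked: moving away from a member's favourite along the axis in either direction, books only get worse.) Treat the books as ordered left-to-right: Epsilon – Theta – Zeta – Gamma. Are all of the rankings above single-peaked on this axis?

Axis positions: Epsilon=1, Theta=2, Zeta=3, Gamma=4.
Faction 1 (peak Gamma at position 4): ranking walks positions 4-3-2-1, expanding outward from the peak — single-peaked.
Faction 2 (peak Zeta at position 3): ranking walks positions 3-2-1-4, expanding outward from the peak — single-peaked.
Faction 3 (peak Epsilon at position 1): ranking walks positions 1-2-3-4, expanding outward from the peak — single-peaked.
Every ranking is single-peaked on this axis.

yes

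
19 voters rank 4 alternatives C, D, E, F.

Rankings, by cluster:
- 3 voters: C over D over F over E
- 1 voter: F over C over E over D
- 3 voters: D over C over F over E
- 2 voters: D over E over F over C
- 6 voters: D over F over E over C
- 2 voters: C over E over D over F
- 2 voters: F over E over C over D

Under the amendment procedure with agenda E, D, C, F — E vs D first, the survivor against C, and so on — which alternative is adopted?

Round 1: E vs D — 5–14, D advances.
Round 2: D vs C — 11–8, D advances.
Round 3: D vs F — 16–3, D advances.
D survives the agenda.

D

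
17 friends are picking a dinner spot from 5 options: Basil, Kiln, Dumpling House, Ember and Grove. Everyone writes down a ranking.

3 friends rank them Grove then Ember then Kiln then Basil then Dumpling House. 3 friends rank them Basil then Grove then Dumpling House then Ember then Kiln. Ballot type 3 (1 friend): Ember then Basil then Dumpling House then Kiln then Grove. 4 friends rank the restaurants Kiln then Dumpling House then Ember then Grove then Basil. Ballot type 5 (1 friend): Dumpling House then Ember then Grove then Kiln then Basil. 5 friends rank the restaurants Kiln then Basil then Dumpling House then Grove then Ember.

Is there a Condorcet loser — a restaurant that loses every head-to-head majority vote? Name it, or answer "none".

Head-to-head results (17 friends):
Basil vs Kiln: Kiln wins 13–4.
Basil vs Dumpling House: Basil is ranked higher on 3+3+1+5 = 12 ballots, Dumpling House on 5. Basil wins 12–5.
Basil vs Ember: Basil is ranked higher on 3+5 = 8 ballots, Ember on 9. Ember wins 9–8.
Basil vs Grove: Basil, 9–8.
Kiln vs Dumpling House: Kiln, 12–5.
Kiln vs Ember: Kiln, 9–8.
Kiln vs Grove: Kiln preferred on 1+4+5 = 10 ballots; Kiln wins 10–7.
Dumpling House vs Ember: Dumpling House, 13–4.
Dumpling House vs Grove: Dumpling House wins 11–6.
Ember vs Grove: Grove, 11–6.
Each restaurant has at least one pairwise win (Basil beats Dumpling House; Kiln beats Basil; Dumpling House beats Ember; Ember beats Basil; Grove beats Ember) — no Condorcet loser.

none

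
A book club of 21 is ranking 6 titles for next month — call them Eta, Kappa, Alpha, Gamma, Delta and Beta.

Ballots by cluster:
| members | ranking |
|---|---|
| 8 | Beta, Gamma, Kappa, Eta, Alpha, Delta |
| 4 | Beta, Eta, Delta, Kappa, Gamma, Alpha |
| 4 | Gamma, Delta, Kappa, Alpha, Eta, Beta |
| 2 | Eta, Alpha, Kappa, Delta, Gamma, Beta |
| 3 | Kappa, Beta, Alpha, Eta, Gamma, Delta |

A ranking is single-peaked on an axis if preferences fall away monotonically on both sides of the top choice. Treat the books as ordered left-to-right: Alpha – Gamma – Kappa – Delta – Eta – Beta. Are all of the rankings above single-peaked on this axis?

Axis positions: Alpha=1, Gamma=2, Kappa=3, Delta=4, Eta=5, Beta=6.
Cluster 1: ranking walks positions 6-2-3-5-1-4; Gamma is ranked above Eta even though Eta lies between Gamma and the peak Beta on the axis — preferences dip and rise again. Not single-peaked.
Cluster 2 (peak Beta at position 6): ranking walks positions 6-5-4-3-2-1, expanding outward from the peak — single-peaked.
Cluster 3: ranking walks positions 2-4-3-1-5-6; Delta is ranked above Kappa even though Kappa lies between Delta and the peak Gamma on the axis — preferences dip and rise again. Not single-peaked.
Cluster 4: ranking walks positions 5-1-3-4-2-6; Alpha is ranked above Delta even though Delta lies between Alpha and the peak Eta on the axis — preferences dip and rise again. Not single-peaked.
Cluster 5: ranking walks positions 3-6-1-5-2-4; Beta is ranked above Delta even though Delta lies between Beta and the peak Kappa on the axis — preferences dip and rise again. Not single-peaked.
Cluster 1 violates single-peakedness, so the profile is not single-peaked on this axis.

no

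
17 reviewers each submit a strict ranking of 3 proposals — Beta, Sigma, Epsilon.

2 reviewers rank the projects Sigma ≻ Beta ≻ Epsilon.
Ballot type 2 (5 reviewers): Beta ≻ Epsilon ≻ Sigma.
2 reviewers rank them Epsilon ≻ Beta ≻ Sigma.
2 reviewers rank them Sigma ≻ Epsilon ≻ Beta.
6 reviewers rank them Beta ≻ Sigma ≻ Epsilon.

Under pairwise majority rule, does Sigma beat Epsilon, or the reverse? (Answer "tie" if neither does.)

Ballots ranking Sigma above Epsilon: 2 + 2 + 6 = 10.
Ballots ranking Epsilon above Sigma: 17 − 10 = 7.
Sigma wins the head-to-head 10–7.

Sigma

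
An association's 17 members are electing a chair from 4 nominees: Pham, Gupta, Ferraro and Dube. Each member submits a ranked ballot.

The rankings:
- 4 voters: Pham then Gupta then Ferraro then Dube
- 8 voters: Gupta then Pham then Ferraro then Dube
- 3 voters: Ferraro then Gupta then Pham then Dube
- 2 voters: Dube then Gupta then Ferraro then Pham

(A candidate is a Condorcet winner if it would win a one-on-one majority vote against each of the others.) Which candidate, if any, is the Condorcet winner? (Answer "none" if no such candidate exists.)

Head-to-head results (17 voters):
Pham vs Gupta: 4 to 13, Gupta.
Pham vs Ferraro: Pham preferred on 4+8 = 12 ballots; Pham wins 12–5.
Pham vs Dube: 4+8+3 = 15 for Pham, 2 for Dube — Pham by 15–2.
Gupta vs Ferraro: 4+8+2 = 14 for Gupta, 3 for Ferraro — Gupta by 14–3.
Gupta vs Dube: 15 to 2, Gupta.
Ferraro vs Dube: Ferraro is ranked higher on 4+8+3 = 15 ballots, Dube on 2. Ferraro wins 15–2.
Only Gupta has no losses; Gupta is the Condorcet winner.

Gupta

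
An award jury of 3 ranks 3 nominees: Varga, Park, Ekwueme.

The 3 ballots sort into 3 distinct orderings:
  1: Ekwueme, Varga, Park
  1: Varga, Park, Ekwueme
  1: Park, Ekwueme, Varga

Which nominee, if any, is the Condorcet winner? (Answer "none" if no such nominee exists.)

none

Pairwise majorities:
Varga vs Park: Varga, 2–1.
Varga–Ekwueme: Ekwueme 2–1.
Park vs Ekwueme: Park wins 2–1.
Every nominee loses at least once (Varga loses to Ekwueme; Park loses to Varga; Ekwueme loses to Park). The majority relation contains the cycle Varga > Park > Ekwueme > Varga, so there is no Condorcet winner.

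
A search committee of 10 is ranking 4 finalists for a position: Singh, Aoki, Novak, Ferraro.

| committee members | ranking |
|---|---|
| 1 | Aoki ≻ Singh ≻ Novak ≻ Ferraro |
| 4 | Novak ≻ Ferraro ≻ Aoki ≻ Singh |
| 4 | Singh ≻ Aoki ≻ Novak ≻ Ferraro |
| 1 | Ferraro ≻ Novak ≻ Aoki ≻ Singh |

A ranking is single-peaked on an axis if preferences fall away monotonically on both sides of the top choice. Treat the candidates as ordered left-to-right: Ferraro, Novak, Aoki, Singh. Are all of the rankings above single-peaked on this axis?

Axis positions: Ferraro=1, Novak=2, Aoki=3, Singh=4.
Type 1 (peak Aoki at position 3): ranking walks positions 3-4-2-1, expanding outward from the peak — single-peaked.
Type 2 (peak Novak at position 2): ranking walks positions 2-1-3-4, expanding outward from the peak — single-peaked.
Type 3 (peak Singh at position 4): ranking walks positions 4-3-2-1, expanding outward from the peak — single-peaked.
Type 4 (peak Ferraro at position 1): ranking walks positions 1-2-3-4, expanding outward from the peak — single-peaked.
Every ranking is single-peaked on this axis.

yes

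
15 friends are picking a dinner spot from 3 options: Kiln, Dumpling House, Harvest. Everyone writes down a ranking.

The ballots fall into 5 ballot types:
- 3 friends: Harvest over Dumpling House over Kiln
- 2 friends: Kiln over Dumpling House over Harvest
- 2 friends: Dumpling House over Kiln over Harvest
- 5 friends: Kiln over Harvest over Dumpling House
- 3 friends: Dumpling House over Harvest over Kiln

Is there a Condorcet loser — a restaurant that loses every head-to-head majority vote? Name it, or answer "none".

none

Head-to-head results (15 friends):
Kiln vs Dumpling House: Dumpling House, 8–7.
Kiln vs Harvest: Kiln preferred on 2+2+5 = 9 ballots; Kiln wins 9–6.
Dumpling House vs Harvest: Harvest, 8–7.
Every restaurant wins at least one matchup (Kiln beats Harvest; Dumpling House beats Kiln; Harvest beats Dumpling House), so there is no Condorcet loser.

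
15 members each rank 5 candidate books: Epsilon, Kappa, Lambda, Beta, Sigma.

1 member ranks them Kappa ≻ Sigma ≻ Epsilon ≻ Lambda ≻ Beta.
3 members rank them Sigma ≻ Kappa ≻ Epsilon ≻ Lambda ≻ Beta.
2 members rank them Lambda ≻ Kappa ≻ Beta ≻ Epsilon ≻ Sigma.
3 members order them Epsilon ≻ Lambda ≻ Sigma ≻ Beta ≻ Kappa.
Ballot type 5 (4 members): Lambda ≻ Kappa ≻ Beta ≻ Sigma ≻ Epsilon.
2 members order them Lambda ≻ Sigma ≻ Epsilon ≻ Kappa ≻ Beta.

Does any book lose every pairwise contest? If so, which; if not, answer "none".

Pairwise majorities:
Epsilon vs Kappa: Epsilon preferred on 3+2 = 5 ballots; Kappa wins 10–5.
Epsilon vs Lambda: Lambda, 8–7.
Epsilon–Beta: Epsilon 9–6.
Epsilon vs Sigma: 5 to 10, Sigma.
Kappa vs Lambda: Lambda wins 11–4.
Kappa vs Beta: 12 to 3, Kappa.
Kappa vs Sigma: Sigma, 8–7.
Lambda–Beta: Lambda 15–0.
Lambda vs Sigma: Lambda, 11–4.
Beta vs Sigma: Beta preferred on 2+4 = 6 ballots; Sigma wins 9–6.
Beta is beaten in every head-to-head and is the Condorcet loser.

Beta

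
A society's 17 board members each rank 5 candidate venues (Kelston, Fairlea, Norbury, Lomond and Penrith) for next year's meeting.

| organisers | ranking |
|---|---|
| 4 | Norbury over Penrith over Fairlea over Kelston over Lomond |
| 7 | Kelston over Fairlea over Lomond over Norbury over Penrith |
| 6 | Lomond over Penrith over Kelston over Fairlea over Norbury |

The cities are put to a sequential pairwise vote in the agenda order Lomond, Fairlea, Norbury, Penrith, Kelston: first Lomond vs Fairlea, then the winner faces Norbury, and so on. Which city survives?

Round 1: Lomond vs Fairlea — 6–11, Fairlea advances.
Round 2: Fairlea vs Norbury — 13–4, Fairlea advances.
Round 3: Fairlea vs Penrith — 7–10, Penrith advances.
Round 4: Penrith vs Kelston — 10–7, Penrith advances.
Penrith survives the agenda.

Penrith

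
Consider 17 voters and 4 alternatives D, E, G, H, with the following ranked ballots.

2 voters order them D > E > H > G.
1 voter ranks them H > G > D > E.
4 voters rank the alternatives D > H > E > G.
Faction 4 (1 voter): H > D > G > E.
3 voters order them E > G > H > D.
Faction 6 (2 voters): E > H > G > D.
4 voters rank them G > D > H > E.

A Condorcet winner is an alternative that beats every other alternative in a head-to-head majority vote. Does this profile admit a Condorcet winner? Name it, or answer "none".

none

Head-to-head results (17 voters):
D vs E: 12 to 5, D.
D vs G: D preferred on 2+4+1 = 7 ballots; G wins 10–7.
D vs H: 2+4+4 = 10 for D, 7 for H — D by 10–7.
E vs G: E is ranked higher on 2+4+3+2 = 11 ballots, G on 6. E wins 11–6.
E vs H: E is ranked higher on 2+3+2 = 7 ballots, H on 10. H wins 10–7.
G vs H: 7 to 10, H.
Each alternative drops at least one matchup (D loses to G; E loses to D; G loses to E; H loses to D); the cycle D > E > G > D rules out a Condorcet winner.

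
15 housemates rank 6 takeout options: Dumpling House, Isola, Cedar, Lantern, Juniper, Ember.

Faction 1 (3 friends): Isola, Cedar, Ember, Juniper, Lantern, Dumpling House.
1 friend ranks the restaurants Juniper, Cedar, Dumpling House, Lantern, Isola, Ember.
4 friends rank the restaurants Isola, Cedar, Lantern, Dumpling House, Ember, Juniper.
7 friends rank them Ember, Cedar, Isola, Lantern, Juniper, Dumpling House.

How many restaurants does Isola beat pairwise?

Isola against each rival (15 friends):
Isola vs Dumpling House: 3+4+7 = 14 for Isola, 1 for Dumpling House — Isola by 14–1.
Isola vs Cedar: Isola is ranked higher on 3+4 = 7 ballots, Cedar on 8. Cedar wins 8–7.
Isola vs Lantern: Isola is ranked higher on 3+4+7 = 14 ballots, Lantern on 1. Isola wins 14–1.
Isola vs Juniper: Isola is ranked higher on 3+4+7 = 14 ballots, Juniper on 1. Isola wins 14–1.
Isola–Ember: Isola 8–7.
Isola beats Dumpling House, Lantern, Juniper, Ember; loses to Cedar — 4 pairwise wins.

4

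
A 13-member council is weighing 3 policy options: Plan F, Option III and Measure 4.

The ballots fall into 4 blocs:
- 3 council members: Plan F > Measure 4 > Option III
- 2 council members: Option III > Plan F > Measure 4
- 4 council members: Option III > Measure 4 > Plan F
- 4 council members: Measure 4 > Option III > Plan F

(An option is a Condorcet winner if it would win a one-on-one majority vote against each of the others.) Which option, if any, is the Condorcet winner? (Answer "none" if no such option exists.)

Check each pair by majority over 13 ballots:
Plan F–Option III: Option III 10–3.
Plan F vs Measure 4: Measure 4, 8–5.
Option III–Measure 4: Measure 4 7–6.
Measure 4 wins every pairwise contest, so Measure 4 is the Condorcet winner.

Measure 4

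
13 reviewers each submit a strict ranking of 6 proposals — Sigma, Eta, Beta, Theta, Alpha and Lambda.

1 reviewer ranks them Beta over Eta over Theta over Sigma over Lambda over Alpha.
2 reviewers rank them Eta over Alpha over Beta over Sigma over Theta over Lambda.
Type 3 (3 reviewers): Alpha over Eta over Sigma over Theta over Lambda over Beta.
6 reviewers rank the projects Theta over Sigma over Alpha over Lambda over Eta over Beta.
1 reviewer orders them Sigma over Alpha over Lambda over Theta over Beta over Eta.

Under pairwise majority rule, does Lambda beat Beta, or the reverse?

Ballots ranking Lambda above Beta: 3 + 6 + 1 = 10.
Ballots ranking Beta above Lambda: 13 − 10 = 3.
Lambda wins the head-to-head 10–3.

Lambda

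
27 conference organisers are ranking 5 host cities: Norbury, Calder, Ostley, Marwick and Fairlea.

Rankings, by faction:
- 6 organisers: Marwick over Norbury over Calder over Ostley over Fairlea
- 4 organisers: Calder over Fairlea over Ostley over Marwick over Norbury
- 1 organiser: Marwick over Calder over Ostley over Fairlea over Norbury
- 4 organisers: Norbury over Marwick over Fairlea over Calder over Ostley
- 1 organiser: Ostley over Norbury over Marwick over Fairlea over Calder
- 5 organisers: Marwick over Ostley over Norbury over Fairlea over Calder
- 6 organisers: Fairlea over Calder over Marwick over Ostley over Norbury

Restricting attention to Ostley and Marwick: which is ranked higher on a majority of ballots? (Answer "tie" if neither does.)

Marwick

Ballots ranking Ostley above Marwick: 4 + 1 = 5.
Ballots ranking Marwick above Ostley: 27 − 5 = 22.
Marwick wins the head-to-head 22–5.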